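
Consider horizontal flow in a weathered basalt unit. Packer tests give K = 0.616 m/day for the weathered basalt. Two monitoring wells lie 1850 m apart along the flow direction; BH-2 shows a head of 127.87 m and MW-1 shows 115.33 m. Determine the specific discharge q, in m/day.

0.00418

Hydraulic gradient i = (127.87 − 115.33) / 1850 = 12.54 / 1850 = 0.006778.
Specific discharge q = K · i = 0.6160 × 0.006778 = 0.004175 m/day.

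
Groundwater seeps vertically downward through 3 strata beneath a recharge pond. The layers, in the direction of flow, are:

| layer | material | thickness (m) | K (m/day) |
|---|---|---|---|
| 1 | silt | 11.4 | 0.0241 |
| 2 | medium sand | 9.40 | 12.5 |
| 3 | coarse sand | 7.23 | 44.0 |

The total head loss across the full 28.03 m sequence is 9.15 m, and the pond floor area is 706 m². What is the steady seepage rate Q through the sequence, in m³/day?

Flow is perpendicular to layering, so the layers act in series and the equivalent K is the thickness-weighted harmonic mean.
Total thickness L = 11.4 + 9.40 + 7.23 = 28.03 m.
Σ(b_i/K_i) = 11.4/0.0241 + 9.40/12.5 + 7.23/44.0 = 473.9 d.
K_eq = L / Σ(b_i/K_i) = 28.03 / 473.9 = 0.05914 m/day.
Q = K_eq · A · (Δh/L) = 0.05914 × 706 × (9.15/28.03) = 13.63 m³/day.

13.6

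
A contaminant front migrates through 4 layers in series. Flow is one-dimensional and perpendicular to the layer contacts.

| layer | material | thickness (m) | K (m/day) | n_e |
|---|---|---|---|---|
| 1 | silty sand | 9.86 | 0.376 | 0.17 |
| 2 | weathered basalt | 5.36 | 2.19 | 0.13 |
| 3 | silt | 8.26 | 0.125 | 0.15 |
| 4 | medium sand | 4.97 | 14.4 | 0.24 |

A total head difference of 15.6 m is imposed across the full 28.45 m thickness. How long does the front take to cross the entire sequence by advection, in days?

29.3

With flow normal to the layers, continuity requires the same specific discharge q through every layer.
Σ(b_i/K_i) = 9.86/0.376 + 5.36/2.19 + 8.26/0.125 + 4.97/14.4 = 95.10 d.
q = Δh / Σ(b_i/K_i) = 15.6 / 95.10 = 0.1640 m/day.
In each layer the seepage velocity is v_i = q/n_i, so the layer transit time is t_i = b_i·n_i / q:
  layer 1 (silty sand): t_1 = 9.86 × 0.17 / 0.1640 = 10.22 d
  layer 2 (weathered basalt): t_2 = 5.36 × 0.13 / 0.1640 = 4.248 d
  layer 3 (silt): t_3 = 8.26 × 0.15 / 0.1640 = 7.553 d
  layer 4 (medium sand): t_4 = 4.97 × 0.24 / 0.1640 = 7.271 d
Total t = Σ t_i = 29.29 days.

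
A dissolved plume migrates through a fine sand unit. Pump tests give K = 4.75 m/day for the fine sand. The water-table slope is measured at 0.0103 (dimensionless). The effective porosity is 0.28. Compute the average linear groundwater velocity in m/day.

0.175

Hydraulic gradient i = 0.0103.
Darcy flux q = K · i = 4.750 × 0.01030 = 0.04893 m/day.
Seepage velocity v = q / n_e = 0.04893 / 0.28 = 0.1747 m/day.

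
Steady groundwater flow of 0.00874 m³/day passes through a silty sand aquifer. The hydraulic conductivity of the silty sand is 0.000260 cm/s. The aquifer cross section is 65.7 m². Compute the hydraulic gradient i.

Convert K: 0.000260 cm/s × 864 = 0.2246 m/day.
From Q = K·A·i, i = Q / (K·A) = 0.00874 / (0.2246 × 65.70) = 0.0005922.

0.000592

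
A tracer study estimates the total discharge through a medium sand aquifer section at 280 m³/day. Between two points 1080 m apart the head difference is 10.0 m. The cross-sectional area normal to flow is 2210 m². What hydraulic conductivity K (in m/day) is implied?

13.7

Hydraulic gradient i = Δh / L = 10.0 / 1080 = 0.009259.
From Q = K·A·i, K = Q / (A·i) = 280 / (2210 × 0.009259) = 13.68 m/day.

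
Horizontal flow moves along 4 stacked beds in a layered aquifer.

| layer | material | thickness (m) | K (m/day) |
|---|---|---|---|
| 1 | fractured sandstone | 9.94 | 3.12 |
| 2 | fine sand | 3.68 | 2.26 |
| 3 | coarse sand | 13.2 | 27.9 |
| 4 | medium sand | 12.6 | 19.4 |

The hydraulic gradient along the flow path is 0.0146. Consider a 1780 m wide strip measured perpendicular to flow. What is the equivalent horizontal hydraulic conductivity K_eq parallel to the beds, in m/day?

Flow is parallel to layering, so each bed carries its own Darcy discharge and the transmissivities add.
Σ(K_i·b_i) = 3.12×9.94 + 2.26×3.68 + 27.9×13.2 + 19.4×12.6 = 652.0 m²/day.
Total thickness b = 39.42 m, so K_eq = Σ(K_i·b_i)/b = 16.54 m/day.

16.5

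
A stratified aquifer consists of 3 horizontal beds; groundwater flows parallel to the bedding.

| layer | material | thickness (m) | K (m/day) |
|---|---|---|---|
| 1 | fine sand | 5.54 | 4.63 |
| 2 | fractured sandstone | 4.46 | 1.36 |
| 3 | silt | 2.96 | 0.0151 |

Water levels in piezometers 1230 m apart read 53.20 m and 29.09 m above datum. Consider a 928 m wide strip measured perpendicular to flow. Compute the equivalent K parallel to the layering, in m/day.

Flow is parallel to layering, so each bed carries its own Darcy discharge and the transmissivities add.
Σ(K_i·b_i) = 4.63×5.54 + 1.36×4.46 + 0.0151×2.96 = 31.76 m²/day.
Total thickness b = 12.96 m, so K_eq = Σ(K_i·b_i)/b = 2.451 m/day.

2.45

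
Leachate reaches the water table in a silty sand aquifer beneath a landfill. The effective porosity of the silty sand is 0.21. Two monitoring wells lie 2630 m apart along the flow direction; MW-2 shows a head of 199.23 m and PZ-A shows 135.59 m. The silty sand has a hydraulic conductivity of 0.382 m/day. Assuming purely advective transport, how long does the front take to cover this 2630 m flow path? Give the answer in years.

164

Hydraulic gradient i = (199.23 − 135.59) / 2630 = 63.64 / 2630 = 0.02420.
Darcy flux q = K · i = 0.3820 × 0.02420 = 0.009244 m/day.
Seepage velocity v = q / n_e = 0.009244 / 0.21 = 0.04402 m/day.
Travel time t = L / v = 2630 / 0.04402 = 59750 days = 163.6 years.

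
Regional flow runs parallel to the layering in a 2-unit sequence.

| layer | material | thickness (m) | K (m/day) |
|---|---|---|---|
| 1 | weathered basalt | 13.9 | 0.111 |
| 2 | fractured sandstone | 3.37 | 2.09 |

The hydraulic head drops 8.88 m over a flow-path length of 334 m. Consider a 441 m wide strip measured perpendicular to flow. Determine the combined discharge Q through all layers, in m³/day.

Flow is parallel to layering, so each bed carries its own Darcy discharge and the transmissivities add.
Σ(K_i·b_i) = 0.111×13.9 + 2.09×3.37 = 8.586 m²/day.
Hydraulic gradient i = Δh / L = 8.88 / 334 = 0.02659.
Q = Σ(K_i·b_i) · W · i = 8.586 × 441 × 0.02659 = 100.7 m³/day.

101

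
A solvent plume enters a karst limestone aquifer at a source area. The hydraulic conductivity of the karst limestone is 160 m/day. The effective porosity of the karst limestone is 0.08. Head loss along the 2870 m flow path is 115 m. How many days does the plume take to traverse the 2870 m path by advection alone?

Hydraulic gradient i = Δh / L = 115 / 2870 = 0.04007.
Darcy flux q = K · i = 160.0 × 0.04007 = 6.411 m/day.
Seepage velocity v = q / n_e = 6.411 / 0.08 = 80.14 m/day.
Travel time t = L / v = 2870 / 80.14 = 35.81 days.

35.8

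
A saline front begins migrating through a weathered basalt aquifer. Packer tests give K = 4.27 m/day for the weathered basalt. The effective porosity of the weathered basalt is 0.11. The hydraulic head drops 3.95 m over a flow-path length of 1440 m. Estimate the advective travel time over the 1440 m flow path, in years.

Hydraulic gradient i = Δh / L = 3.95 / 1440 = 0.002743.
Darcy flux q = K · i = 4.270 × 0.002743 = 0.01171 m/day.
Seepage velocity v = q / n_e = 0.01171 / 0.11 = 0.1065 m/day.
Travel time t = L / v = 1440 / 0.1065 = 13524 days = 37.03 years.

37.0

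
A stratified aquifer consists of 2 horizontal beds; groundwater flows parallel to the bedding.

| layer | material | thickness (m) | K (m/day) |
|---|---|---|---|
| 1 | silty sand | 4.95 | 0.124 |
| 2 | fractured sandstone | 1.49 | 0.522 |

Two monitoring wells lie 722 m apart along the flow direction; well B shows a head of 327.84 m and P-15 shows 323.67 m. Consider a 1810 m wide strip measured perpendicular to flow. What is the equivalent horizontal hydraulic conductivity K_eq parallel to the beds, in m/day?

Flow is parallel to layering, so each bed carries its own Darcy discharge and the transmissivities add.
Σ(K_i·b_i) = 0.124×4.95 + 0.522×1.49 = 1.392 m²/day.
Total thickness b = 6.440 m, so K_eq = Σ(K_i·b_i)/b = 0.2161 m/day.

0.216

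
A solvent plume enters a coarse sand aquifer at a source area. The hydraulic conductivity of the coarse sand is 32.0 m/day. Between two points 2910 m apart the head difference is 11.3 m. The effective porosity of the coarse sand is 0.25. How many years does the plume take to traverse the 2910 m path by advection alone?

16.0

Hydraulic gradient i = Δh / L = 11.3 / 2910 = 0.003883.
Darcy flux q = K · i = 32.00 × 0.003883 = 0.1243 m/day.
Seepage velocity v = q / n_e = 0.1243 / 0.25 = 0.4970 m/day.
Travel time t = L / v = 2910 / 0.4970 = 5855 days = 16.03 years.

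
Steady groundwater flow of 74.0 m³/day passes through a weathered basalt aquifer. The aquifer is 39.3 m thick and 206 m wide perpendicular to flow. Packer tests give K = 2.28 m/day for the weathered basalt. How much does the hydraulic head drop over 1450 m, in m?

Cross-sectional area A = 206 × 39.3 = 8096 m².
From Q = K·A·i, i = Q / (K·A) = 74.0 / (2.280 × 8096) = 0.004009.
Head loss Δh = i · L = 0.004009 × 1450 = 5.813 m.

5.81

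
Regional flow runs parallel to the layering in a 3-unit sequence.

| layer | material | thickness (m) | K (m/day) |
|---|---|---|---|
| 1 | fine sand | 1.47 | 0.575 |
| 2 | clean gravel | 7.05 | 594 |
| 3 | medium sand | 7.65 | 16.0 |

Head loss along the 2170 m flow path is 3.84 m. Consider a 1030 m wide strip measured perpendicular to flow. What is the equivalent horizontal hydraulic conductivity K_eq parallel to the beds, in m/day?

Flow is parallel to layering, so each bed carries its own Darcy discharge and the transmissivities add.
Σ(K_i·b_i) = 0.575×1.47 + 594×7.05 + 16.0×7.65 = 4311 m²/day.
Total thickness b = 16.17 m, so K_eq = Σ(K_i·b_i)/b = 266.6 m/day.

267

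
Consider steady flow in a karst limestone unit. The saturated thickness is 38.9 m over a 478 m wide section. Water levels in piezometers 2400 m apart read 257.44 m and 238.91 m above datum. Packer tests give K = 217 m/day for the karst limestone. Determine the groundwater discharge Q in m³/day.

Cross-sectional area A = 478 × 38.9 = 18594 m².
Hydraulic gradient i = (257.44 − 238.91) / 2400 = 18.53 / 2400 = 0.007721.
Darcy's law: Q = K · A · i = 217.0 × 18594 × 0.007721 = 31153 m³/day.

31200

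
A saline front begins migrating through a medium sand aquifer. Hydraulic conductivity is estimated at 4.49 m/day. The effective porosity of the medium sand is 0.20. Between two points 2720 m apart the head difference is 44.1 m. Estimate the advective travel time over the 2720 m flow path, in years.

Hydraulic gradient i = Δh / L = 44.1 / 2720 = 0.01621.
Darcy flux q = K · i = 4.490 × 0.01621 = 0.07280 m/day.
Seepage velocity v = q / n_e = 0.07280 / 0.20 = 0.3640 m/day.
Travel time t = L / v = 2720 / 0.3640 = 7473 days = 20.46 years.

20.5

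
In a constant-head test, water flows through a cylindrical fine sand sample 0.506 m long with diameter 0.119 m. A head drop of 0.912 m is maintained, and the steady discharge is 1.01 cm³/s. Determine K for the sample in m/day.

4.35

Cross-sectional area A = π·(d/2)² = π × (0.119/2)² = 0.01112 m².
Convert discharge: 1.01 cm³/s = 1.010e-06 m³/s.
Darcy's law rearranged: K = Q·L / (A·Δh) = 1.010e-06 × 0.506 / (0.01112 × 0.912) = 5.038e-05 m/s = 4.353 m/day.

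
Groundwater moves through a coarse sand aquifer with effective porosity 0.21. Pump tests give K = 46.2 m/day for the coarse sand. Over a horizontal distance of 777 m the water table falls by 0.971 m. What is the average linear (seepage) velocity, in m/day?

Hydraulic gradient i = Δh / L = 0.971 / 777 = 0.001250.
Darcy flux q = K · i = 46.20 × 0.001250 = 0.05774 m/day.
Seepage velocity v = q / n_e = 0.05774 / 0.21 = 0.2749 m/day.

0.275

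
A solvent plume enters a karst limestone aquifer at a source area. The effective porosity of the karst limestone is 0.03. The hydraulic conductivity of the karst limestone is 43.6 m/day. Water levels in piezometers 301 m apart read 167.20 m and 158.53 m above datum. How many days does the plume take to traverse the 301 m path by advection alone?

7.19

Hydraulic gradient i = (167.20 − 158.53) / 301 = 8.67 / 301 = 0.02880.
Darcy flux q = K · i = 43.60 × 0.02880 = 1.256 m/day.
Seepage velocity v = q / n_e = 1.256 / 0.03 = 41.86 m/day.
Travel time t = L / v = 301 / 41.86 = 7.190 days.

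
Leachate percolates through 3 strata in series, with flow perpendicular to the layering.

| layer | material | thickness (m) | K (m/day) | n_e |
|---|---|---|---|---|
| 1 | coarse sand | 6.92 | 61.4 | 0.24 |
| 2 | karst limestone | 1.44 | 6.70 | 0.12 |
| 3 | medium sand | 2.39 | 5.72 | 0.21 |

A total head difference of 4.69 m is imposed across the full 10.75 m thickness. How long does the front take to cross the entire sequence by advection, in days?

0.371

With flow normal to the layers, continuity requires the same specific discharge q through every layer.
Σ(b_i/K_i) = 6.92/61.4 + 1.44/6.70 + 2.39/5.72 = 0.7455 d.
q = Δh / Σ(b_i/K_i) = 4.69 / 0.7455 = 6.291 m/day.
In each layer the seepage velocity is v_i = q/n_i, so the layer transit time is t_i = b_i·n_i / q:
  layer 1 (coarse sand): t_1 = 6.92 × 0.24 / 6.291 = 0.2640 d
  layer 2 (karst limestone): t_2 = 1.44 × 0.12 / 6.291 = 0.02747 d
  layer 3 (medium sand): t_3 = 2.39 × 0.21 / 6.291 = 0.07978 d
Total t = Σ t_i = 0.3712 days.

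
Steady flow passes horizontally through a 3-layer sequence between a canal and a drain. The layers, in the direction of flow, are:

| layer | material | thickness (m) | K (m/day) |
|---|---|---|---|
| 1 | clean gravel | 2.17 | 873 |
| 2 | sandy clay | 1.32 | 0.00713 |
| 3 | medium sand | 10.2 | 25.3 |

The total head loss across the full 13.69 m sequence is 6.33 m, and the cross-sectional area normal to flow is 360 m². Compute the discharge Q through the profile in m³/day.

12.3

Flow is perpendicular to layering, so the layers act in series and the equivalent K is the thickness-weighted harmonic mean.
Total thickness L = 2.17 + 1.32 + 10.2 = 13.69 m.
Σ(b_i/K_i) = 2.17/873 + 1.32/0.00713 + 10.2/25.3 = 185.5 d.
K_eq = L / Σ(b_i/K_i) = 13.69 / 185.5 = 0.07379 m/day.
Q = K_eq · A · (Δh/L) = 0.07379 × 360 × (6.33/13.69) = 12.28 m³/day.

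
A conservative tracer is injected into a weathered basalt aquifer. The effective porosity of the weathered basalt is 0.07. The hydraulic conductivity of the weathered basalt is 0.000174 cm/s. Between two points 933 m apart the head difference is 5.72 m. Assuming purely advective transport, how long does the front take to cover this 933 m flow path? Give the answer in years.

194

Convert K: 0.000174 cm/s × 864 = 0.1503 m/day.
Hydraulic gradient i = Δh / L = 5.72 / 933 = 0.006131.
Darcy flux q = K · i = 0.1503 × 0.006131 = 0.0009217 m/day.
Seepage velocity v = q / n_e = 0.0009217 / 0.07 = 0.01317 m/day.
Travel time t = L / v = 933 / 0.01317 = 70860 days = 194.0 years.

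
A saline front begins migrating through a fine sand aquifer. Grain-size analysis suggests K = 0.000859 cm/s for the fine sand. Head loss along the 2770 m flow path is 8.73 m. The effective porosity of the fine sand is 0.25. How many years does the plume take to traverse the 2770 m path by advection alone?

811

Convert K: 0.000859 cm/s × 864 = 0.7422 m/day.
Hydraulic gradient i = Δh / L = 8.73 / 2770 = 0.003152.
Darcy flux q = K · i = 0.7422 × 0.003152 = 0.002339 m/day.
Seepage velocity v = q / n_e = 0.002339 / 0.25 = 0.009356 m/day.
Travel time t = L / v = 2770 / 0.009356 = 2.961e+05 days = 810.6 years.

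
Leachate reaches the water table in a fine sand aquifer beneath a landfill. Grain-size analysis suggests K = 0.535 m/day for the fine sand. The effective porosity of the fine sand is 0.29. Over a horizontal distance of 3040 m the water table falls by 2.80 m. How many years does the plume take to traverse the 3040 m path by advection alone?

Hydraulic gradient i = Δh / L = 2.80 / 3040 = 0.0009211.
Darcy flux q = K · i = 0.5350 × 0.0009211 = 0.0004928 m/day.
Seepage velocity v = q / n_e = 0.0004928 / 0.29 = 0.001699 m/day.
Travel time t = L / v = 3040 / 0.001699 = 1.789e+06 days = 4898 years.

4900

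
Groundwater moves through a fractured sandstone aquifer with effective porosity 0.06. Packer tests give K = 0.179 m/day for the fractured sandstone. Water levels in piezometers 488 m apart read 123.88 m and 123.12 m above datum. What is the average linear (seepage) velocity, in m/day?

Hydraulic gradient i = (123.88 − 123.12) / 488 = 0.76 / 488 = 0.001557.
Darcy flux q = K · i = 0.1790 × 0.001557 = 0.0002788 m/day.
Seepage velocity v = q / n_e = 0.0002788 / 0.06 = 0.004646 m/day.

0.00465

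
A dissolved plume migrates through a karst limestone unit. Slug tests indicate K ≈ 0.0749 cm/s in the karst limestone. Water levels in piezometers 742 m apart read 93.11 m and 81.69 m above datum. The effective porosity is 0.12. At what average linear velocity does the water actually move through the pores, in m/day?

Convert K: 0.0749 cm/s × 864 = 64.71 m/day.
Hydraulic gradient i = (93.11 − 81.69) / 742 = 11.42 / 742 = 0.01539.
Darcy flux q = K · i = 64.71 × 0.01539 = 0.9960 m/day.
Seepage velocity v = q / n_e = 0.9960 / 0.12 = 8.300 m/day.

8.30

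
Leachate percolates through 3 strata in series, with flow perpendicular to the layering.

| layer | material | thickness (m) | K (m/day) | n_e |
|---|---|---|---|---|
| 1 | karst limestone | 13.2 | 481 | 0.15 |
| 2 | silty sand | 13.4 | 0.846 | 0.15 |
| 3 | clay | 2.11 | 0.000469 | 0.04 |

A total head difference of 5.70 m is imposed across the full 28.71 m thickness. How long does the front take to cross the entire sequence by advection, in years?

With flow normal to the layers, continuity requires the same specific discharge q through every layer.
Σ(b_i/K_i) = 13.2/481 + 13.4/0.846 + 2.11/0.000469 = 4515 d.
q = Δh / Σ(b_i/K_i) = 5.70 / 4515 = 0.001263 m/day.
In each layer the seepage velocity is v_i = q/n_i, so the layer transit time is t_i = b_i·n_i / q:
  layer 1 (karst limestone): t_1 = 13.2 × 0.15 / 0.001263 = 1568 d
  layer 2 (silty sand): t_2 = 13.4 × 0.15 / 0.001263 = 1592 d
  layer 3 (clay): t_3 = 2.11 × 0.04 / 0.001263 = 66.85 d
Total t = Σ t_i = 3227 days = 8.836 years.

8.84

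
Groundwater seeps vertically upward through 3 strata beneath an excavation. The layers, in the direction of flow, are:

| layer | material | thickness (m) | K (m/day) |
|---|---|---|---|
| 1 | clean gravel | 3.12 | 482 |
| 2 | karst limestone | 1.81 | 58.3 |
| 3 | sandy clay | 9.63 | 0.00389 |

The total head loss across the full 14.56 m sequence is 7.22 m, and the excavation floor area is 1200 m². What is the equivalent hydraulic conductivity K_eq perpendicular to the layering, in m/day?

Flow is perpendicular to layering, so the layers act in series and the equivalent K is the thickness-weighted harmonic mean.
Total thickness L = 3.12 + 1.81 + 9.63 = 14.56 m.
Σ(b_i/K_i) = 3.12/482 + 1.81/58.3 + 9.63/0.00389 = 2476 d.
K_eq = L / Σ(b_i/K_i) = 14.56 / 2476 = 0.005881 m/day.

0.00588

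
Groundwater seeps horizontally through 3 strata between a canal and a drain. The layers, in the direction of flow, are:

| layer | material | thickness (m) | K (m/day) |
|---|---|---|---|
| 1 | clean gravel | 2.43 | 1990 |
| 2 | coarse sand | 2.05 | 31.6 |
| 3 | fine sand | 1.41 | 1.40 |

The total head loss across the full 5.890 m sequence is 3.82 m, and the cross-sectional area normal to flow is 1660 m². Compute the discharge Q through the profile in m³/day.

5910

Flow is perpendicular to layering, so the layers act in series and the equivalent K is the thickness-weighted harmonic mean.
Total thickness L = 2.43 + 2.05 + 1.41 = 5.890 m.
Σ(b_i/K_i) = 2.43/1990 + 2.05/31.6 + 1.41/1.40 = 1.073 d.
K_eq = L / Σ(b_i/K_i) = 5.890 / 1.073 = 5.488 m/day.
Q = K_eq · A · (Δh/L) = 5.488 × 1660 × (3.82/5.890) = 5908 m³/day.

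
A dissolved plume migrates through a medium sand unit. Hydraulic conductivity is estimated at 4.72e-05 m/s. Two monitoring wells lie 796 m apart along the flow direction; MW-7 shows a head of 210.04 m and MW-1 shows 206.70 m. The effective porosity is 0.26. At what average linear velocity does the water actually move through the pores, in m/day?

0.0658

Convert K: 4.72e-05 m/s × 86400 = 4.078 m/day.
Hydraulic gradient i = (210.04 − 206.70) / 796 = 3.34 / 796 = 0.004196.
Darcy flux q = K · i = 4.078 × 0.004196 = 0.01711 m/day.
Seepage velocity v = q / n_e = 0.01711 / 0.26 = 0.06581 m/day.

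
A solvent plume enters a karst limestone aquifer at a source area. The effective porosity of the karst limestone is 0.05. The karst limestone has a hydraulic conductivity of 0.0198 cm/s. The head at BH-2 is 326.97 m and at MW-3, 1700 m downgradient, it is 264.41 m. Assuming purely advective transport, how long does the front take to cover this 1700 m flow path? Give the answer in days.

135

Convert K: 0.0198 cm/s × 864 = 17.11 m/day.
Hydraulic gradient i = (326.97 − 264.41) / 1700 = 62.56 / 1700 = 0.03680.
Darcy flux q = K · i = 17.11 × 0.03680 = 0.6295 m/day.
Seepage velocity v = q / n_e = 0.6295 / 0.05 = 12.59 m/day.
Travel time t = L / v = 1700 / 12.59 = 135.0 days.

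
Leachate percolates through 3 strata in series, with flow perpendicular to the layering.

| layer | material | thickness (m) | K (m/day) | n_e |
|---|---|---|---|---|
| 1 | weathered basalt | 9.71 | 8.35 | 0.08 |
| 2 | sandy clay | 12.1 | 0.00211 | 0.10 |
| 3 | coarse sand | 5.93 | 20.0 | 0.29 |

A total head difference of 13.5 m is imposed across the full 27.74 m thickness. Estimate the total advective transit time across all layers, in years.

With flow normal to the layers, continuity requires the same specific discharge q through every layer.
Σ(b_i/K_i) = 9.71/8.35 + 12.1/0.00211 + 5.93/20.0 = 5736 d.
q = Δh / Σ(b_i/K_i) = 13.5 / 5736 = 0.002354 m/day.
In each layer the seepage velocity is v_i = q/n_i, so the layer transit time is t_i = b_i·n_i / q:
  layer 1 (weathered basalt): t_1 = 9.71 × 0.08 / 0.002354 = 330.1 d
  layer 2 (sandy clay): t_2 = 12.1 × 0.10 / 0.002354 = 514.1 d
  layer 3 (coarse sand): t_3 = 5.93 × 0.29 / 0.002354 = 730.7 d
Total t = Σ t_i = 1575 days = 4.312 years.

4.31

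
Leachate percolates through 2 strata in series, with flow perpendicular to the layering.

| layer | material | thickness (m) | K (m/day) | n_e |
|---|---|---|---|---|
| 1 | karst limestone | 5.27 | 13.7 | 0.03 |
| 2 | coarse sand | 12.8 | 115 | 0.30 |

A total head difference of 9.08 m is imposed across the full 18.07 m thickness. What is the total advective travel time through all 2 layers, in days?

0.218

With flow normal to the layers, continuity requires the same specific discharge q through every layer.
Σ(b_i/K_i) = 5.27/13.7 + 12.8/115 = 0.4960 d.
q = Δh / Σ(b_i/K_i) = 9.08 / 0.4960 = 18.31 m/day.
In each layer the seepage velocity is v_i = q/n_i, so the layer transit time is t_i = b_i·n_i / q:
  layer 1 (karst limestone): t_1 = 5.27 × 0.03 / 18.31 = 0.008636 d
  layer 2 (coarse sand): t_2 = 12.8 × 0.30 / 18.31 = 0.2098 d
Total t = Σ t_i = 0.2184 days.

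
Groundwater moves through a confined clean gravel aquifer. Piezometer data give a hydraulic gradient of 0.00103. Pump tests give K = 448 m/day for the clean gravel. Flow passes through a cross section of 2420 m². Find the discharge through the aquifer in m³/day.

1120

Hydraulic gradient i = 0.00103.
Darcy's law: Q = K · A · i = 448.0 × 2420 × 0.001030 = 1117 m³/day.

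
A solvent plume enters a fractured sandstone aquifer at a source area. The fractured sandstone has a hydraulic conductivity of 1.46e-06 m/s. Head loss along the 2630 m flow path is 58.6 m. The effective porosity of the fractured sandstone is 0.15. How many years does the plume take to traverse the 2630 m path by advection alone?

384

Convert K: 1.46e-06 m/s × 86400 = 0.1261 m/day.
Hydraulic gradient i = Δh / L = 58.6 / 2630 = 0.02228.
Darcy flux q = K · i = 0.1261 × 0.02228 = 0.002811 m/day.
Seepage velocity v = q / n_e = 0.002811 / 0.15 = 0.01874 m/day.
Travel time t = L / v = 2630 / 0.01874 = 1.404e+05 days = 384.3 years.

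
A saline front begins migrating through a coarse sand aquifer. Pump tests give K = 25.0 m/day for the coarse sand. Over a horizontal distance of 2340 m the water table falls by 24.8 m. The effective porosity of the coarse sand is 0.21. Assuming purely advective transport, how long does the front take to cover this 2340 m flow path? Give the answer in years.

Hydraulic gradient i = Δh / L = 24.8 / 2340 = 0.01060.
Darcy flux q = K · i = 25.00 × 0.01060 = 0.2650 m/day.
Seepage velocity v = q / n_e = 0.2650 / 0.21 = 1.262 m/day.
Travel time t = L / v = 2340 / 1.262 = 1855 days = 5.078 years.

5.08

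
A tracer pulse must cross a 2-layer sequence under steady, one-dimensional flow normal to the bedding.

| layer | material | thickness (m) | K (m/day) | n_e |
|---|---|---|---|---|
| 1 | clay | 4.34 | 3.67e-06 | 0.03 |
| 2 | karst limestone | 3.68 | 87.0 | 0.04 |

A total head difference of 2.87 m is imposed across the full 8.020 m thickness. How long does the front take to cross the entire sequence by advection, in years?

313

With flow normal to the layers, continuity requires the same specific discharge q through every layer.
Σ(b_i/K_i) = 4.34/3.67e-06 + 3.68/87.0 = 1.183e+06 d.
q = Δh / Σ(b_i/K_i) = 2.87 / 1.183e+06 = 2.427e-06 m/day.
In each layer the seepage velocity is v_i = q/n_i, so the layer transit time is t_i = b_i·n_i / q:
  layer 1 (clay): t_1 = 4.34 × 0.03 / 2.427e-06 = 53648 d
  layer 2 (karst limestone): t_2 = 3.68 × 0.04 / 2.427e-06 = 60653 d
Total t = Σ t_i = 1.143e+05 days = 312.9 years.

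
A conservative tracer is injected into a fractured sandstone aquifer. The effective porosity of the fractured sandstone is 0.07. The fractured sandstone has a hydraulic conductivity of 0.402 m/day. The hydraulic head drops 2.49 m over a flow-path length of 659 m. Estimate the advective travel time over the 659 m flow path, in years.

Hydraulic gradient i = Δh / L = 2.49 / 659 = 0.003778.
Darcy flux q = K · i = 0.4020 × 0.003778 = 0.001519 m/day.
Seepage velocity v = q / n_e = 0.001519 / 0.07 = 0.02170 m/day.
Travel time t = L / v = 659 / 0.02170 = 30370 days = 83.15 years.

83.1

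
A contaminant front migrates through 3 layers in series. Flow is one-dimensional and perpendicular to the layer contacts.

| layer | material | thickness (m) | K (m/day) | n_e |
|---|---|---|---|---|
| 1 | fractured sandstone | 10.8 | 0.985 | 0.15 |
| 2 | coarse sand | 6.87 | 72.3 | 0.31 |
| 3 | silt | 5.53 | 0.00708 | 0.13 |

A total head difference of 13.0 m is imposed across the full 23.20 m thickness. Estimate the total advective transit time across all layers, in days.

272

With flow normal to the layers, continuity requires the same specific discharge q through every layer.
Σ(b_i/K_i) = 10.8/0.985 + 6.87/72.3 + 5.53/0.00708 = 792.1 d.
q = Δh / Σ(b_i/K_i) = 13.0 / 792.1 = 0.01641 m/day.
In each layer the seepage velocity is v_i = q/n_i, so the layer transit time is t_i = b_i·n_i / q:
  layer 1 (fractured sandstone): t_1 = 10.8 × 0.15 / 0.01641 = 98.71 d
  layer 2 (coarse sand): t_2 = 6.87 × 0.31 / 0.01641 = 129.8 d
  layer 3 (silt): t_3 = 5.53 × 0.13 / 0.01641 = 43.80 d
Total t = Σ t_i = 272.3 days.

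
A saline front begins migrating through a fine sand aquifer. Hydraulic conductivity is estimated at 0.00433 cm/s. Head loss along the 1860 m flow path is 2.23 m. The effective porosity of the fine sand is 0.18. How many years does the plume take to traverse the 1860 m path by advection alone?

204

Convert K: 0.00433 cm/s × 864 = 3.741 m/day.
Hydraulic gradient i = Δh / L = 2.23 / 1860 = 0.001199.
Darcy flux q = K · i = 3.741 × 0.001199 = 0.004485 m/day.
Seepage velocity v = q / n_e = 0.004485 / 0.18 = 0.02492 m/day.
Travel time t = L / v = 1860 / 0.02492 = 74643 days = 204.4 years.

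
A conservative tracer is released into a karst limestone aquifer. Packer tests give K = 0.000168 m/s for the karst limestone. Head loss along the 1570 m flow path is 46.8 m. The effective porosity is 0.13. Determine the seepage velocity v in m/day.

3.33

Convert K: 0.000168 m/s × 86400 = 14.52 m/day.
Hydraulic gradient i = Δh / L = 46.8 / 1570 = 0.02981.
Darcy flux q = K · i = 14.52 × 0.02981 = 0.4327 m/day.
Seepage velocity v = q / n_e = 0.4327 / 0.13 = 3.328 m/day.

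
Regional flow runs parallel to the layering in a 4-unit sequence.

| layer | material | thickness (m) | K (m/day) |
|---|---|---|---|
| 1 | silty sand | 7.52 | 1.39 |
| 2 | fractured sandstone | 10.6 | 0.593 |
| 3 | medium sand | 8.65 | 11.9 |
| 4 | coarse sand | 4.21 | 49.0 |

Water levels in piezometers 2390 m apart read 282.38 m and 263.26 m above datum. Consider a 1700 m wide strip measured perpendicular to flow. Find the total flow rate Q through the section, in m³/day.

Flow is parallel to layering, so each bed carries its own Darcy discharge and the transmissivities add.
Σ(K_i·b_i) = 1.39×7.52 + 0.593×10.6 + 11.9×8.65 + 49.0×4.21 = 326.0 m²/day.
Hydraulic gradient i = (282.38 − 263.26) / 2390 = 19.12 / 2390 = 0.008000.
Q = Σ(K_i·b_i) · W · i = 326.0 × 1700 × 0.008000 = 4433 m³/day.

4430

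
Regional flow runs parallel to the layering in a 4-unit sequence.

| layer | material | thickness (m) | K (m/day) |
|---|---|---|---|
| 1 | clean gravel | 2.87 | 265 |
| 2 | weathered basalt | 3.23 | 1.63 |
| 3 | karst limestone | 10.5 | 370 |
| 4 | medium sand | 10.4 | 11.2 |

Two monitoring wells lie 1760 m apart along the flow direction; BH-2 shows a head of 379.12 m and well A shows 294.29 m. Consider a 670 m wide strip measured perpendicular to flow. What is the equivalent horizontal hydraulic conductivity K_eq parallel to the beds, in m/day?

Flow is parallel to layering, so each bed carries its own Darcy discharge and the transmissivities add.
Σ(K_i·b_i) = 265×2.87 + 1.63×3.23 + 370×10.5 + 11.2×10.4 = 4767 m²/day.
Total thickness b = 27.00 m, so K_eq = Σ(K_i·b_i)/b = 176.6 m/day.

177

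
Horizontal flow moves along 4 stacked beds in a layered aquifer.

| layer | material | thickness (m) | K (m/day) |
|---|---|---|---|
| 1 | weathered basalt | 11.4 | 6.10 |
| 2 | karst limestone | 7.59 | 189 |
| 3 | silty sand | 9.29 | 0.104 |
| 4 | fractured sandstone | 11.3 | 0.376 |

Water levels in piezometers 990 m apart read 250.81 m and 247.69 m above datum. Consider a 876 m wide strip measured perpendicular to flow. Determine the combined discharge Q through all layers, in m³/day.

4170

Flow is parallel to layering, so each bed carries its own Darcy discharge and the transmissivities add.
Σ(K_i·b_i) = 6.10×11.4 + 189×7.59 + 0.104×9.29 + 0.376×11.3 = 1509 m²/day.
Hydraulic gradient i = (250.81 − 247.69) / 990 = 3.12 / 990 = 0.003152.
Q = Σ(K_i·b_i) · W · i = 1509 × 876 × 0.003152 = 4167 m³/day.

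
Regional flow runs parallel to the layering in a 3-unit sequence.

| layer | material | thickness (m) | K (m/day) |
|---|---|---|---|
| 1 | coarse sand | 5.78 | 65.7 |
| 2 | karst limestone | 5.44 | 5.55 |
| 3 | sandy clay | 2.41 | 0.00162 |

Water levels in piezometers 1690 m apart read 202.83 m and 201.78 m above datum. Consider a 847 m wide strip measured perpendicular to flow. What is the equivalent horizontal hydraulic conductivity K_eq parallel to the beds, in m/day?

Flow is parallel to layering, so each bed carries its own Darcy discharge and the transmissivities add.
Σ(K_i·b_i) = 65.7×5.78 + 5.55×5.44 + 0.00162×2.41 = 409.9 m²/day.
Total thickness b = 13.63 m, so K_eq = Σ(K_i·b_i)/b = 30.08 m/day.

30.1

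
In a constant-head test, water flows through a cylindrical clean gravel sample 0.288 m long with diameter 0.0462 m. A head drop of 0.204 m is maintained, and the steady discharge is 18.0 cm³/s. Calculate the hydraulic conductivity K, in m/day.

1310

Cross-sectional area A = π·(d/2)² = π × (0.0462/2)² = 0.001676 m².
Convert discharge: 18.0 cm³/s = 1.800e-05 m³/s.
Darcy's law rearranged: K = Q·L / (A·Δh) = 1.800e-05 × 0.288 / (0.001676 × 0.204) = 0.01516 m/s = 1310 m/day.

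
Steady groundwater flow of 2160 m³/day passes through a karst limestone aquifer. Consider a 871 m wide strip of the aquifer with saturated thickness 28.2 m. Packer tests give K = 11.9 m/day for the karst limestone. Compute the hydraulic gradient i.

Cross-sectional area A = 871 × 28.2 = 24562 m².
From Q = K·A·i, i = Q / (K·A) = 2160 / (11.90 × 24562) = 0.007390.

0.00739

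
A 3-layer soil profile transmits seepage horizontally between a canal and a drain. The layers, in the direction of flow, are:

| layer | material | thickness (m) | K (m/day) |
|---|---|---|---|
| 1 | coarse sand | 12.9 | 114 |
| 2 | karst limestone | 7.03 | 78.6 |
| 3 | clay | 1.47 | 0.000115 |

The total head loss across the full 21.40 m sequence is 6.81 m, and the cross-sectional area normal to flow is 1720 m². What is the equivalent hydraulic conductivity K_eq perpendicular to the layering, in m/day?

Flow is perpendicular to layering, so the layers act in series and the equivalent K is the thickness-weighted harmonic mean.
Total thickness L = 12.9 + 7.03 + 1.47 = 21.40 m.
Σ(b_i/K_i) = 12.9/114 + 7.03/78.6 + 1.47/0.000115 = 12783 d.
K_eq = L / Σ(b_i/K_i) = 21.40 / 12783 = 0.001674 m/day.

0.00167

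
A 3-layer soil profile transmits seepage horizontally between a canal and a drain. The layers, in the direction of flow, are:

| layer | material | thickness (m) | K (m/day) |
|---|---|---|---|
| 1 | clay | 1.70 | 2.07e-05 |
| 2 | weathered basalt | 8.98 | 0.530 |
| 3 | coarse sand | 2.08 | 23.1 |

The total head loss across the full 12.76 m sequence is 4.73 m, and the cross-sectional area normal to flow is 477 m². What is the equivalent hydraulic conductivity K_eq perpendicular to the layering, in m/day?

Flow is perpendicular to layering, so the layers act in series and the equivalent K is the thickness-weighted harmonic mean.
Total thickness L = 1.70 + 8.98 + 2.08 = 12.76 m.
Σ(b_i/K_i) = 1.70/2.07e-05 + 8.98/0.530 + 2.08/23.1 = 82143 d.
K_eq = L / Σ(b_i/K_i) = 12.76 / 82143 = 0.0001553 m/day.

0.000155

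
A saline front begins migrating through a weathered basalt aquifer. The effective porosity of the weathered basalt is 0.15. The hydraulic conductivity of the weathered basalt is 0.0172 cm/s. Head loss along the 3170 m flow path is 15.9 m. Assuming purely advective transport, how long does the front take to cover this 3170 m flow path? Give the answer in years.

Convert K: 0.0172 cm/s × 864 = 14.86 m/day.
Hydraulic gradient i = Δh / L = 15.9 / 3170 = 0.005016.
Darcy flux q = K · i = 14.86 × 0.005016 = 0.07454 m/day.
Seepage velocity v = q / n_e = 0.07454 / 0.15 = 0.4969 m/day.
Travel time t = L / v = 3170 / 0.4969 = 6379 days = 17.47 years.

17.5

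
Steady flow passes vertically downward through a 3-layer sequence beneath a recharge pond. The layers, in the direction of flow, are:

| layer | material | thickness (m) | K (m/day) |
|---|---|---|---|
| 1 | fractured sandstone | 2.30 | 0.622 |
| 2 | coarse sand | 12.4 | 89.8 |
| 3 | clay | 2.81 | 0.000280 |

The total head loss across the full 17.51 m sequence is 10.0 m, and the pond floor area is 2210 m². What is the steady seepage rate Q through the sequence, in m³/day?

2.20

Flow is perpendicular to layering, so the layers act in series and the equivalent K is the thickness-weighted harmonic mean.
Total thickness L = 2.30 + 12.4 + 2.81 = 17.51 m.
Σ(b_i/K_i) = 2.30/0.622 + 12.4/89.8 + 2.81/0.000280 = 10040 d.
K_eq = L / Σ(b_i/K_i) = 17.51 / 10040 = 0.001744 m/day.
Q = K_eq · A · (Δh/L) = 0.001744 × 2210 × (10.0/17.51) = 2.201 m³/day.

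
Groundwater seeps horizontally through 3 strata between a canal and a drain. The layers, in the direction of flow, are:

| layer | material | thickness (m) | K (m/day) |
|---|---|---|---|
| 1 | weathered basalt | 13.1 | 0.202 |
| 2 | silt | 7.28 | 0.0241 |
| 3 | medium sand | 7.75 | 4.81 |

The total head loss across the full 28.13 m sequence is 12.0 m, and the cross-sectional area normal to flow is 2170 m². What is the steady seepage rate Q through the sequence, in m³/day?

70.7

Flow is perpendicular to layering, so the layers act in series and the equivalent K is the thickness-weighted harmonic mean.
Total thickness L = 13.1 + 7.28 + 7.75 = 28.13 m.
Σ(b_i/K_i) = 13.1/0.202 + 7.28/0.0241 + 7.75/4.81 = 368.5 d.
K_eq = L / Σ(b_i/K_i) = 28.13 / 368.5 = 0.07633 m/day.
Q = K_eq · A · (Δh/L) = 0.07633 × 2170 × (12.0/28.13) = 70.66 m³/day.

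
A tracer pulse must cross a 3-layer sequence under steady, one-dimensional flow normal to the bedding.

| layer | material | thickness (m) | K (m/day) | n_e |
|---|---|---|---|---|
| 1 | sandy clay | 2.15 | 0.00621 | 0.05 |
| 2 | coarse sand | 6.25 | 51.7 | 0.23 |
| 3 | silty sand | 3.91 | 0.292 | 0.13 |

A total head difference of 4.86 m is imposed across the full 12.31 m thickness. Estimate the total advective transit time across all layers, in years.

0.416

With flow normal to the layers, continuity requires the same specific discharge q through every layer.
Σ(b_i/K_i) = 2.15/0.00621 + 6.25/51.7 + 3.91/0.292 = 359.7 d.
q = Δh / Σ(b_i/K_i) = 4.86 / 359.7 = 0.01351 m/day.
In each layer the seepage velocity is v_i = q/n_i, so the layer transit time is t_i = b_i·n_i / q:
  layer 1 (sandy clay): t_1 = 2.15 × 0.05 / 0.01351 = 7.957 d
  layer 2 (coarse sand): t_2 = 6.25 × 0.23 / 0.01351 = 106.4 d
  layer 3 (silty sand): t_3 = 3.91 × 0.13 / 0.01351 = 37.62 d
Total t = Σ t_i = 152.0 days = 0.4161 years.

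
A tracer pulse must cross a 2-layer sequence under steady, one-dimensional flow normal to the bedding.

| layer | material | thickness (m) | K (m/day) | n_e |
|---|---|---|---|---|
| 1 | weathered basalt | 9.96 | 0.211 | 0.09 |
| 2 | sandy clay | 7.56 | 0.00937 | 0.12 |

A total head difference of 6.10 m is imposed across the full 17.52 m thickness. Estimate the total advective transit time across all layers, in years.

With flow normal to the layers, continuity requires the same specific discharge q through every layer.
Σ(b_i/K_i) = 9.96/0.211 + 7.56/0.00937 = 854.0 d.
q = Δh / Σ(b_i/K_i) = 6.10 / 854.0 = 0.007143 m/day.
In each layer the seepage velocity is v_i = q/n_i, so the layer transit time is t_i = b_i·n_i / q:
  layer 1 (weathered basalt): t_1 = 9.96 × 0.09 / 0.007143 = 125.5 d
  layer 2 (sandy clay): t_2 = 7.56 × 0.12 / 0.007143 = 127.0 d
Total t = Σ t_i = 252.5 days = 0.6913 years.

0.691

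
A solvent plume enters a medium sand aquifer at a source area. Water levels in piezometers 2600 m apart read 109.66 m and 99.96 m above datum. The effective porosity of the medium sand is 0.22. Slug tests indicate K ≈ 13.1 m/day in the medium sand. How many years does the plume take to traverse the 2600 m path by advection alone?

32.0

Hydraulic gradient i = (109.66 − 99.96) / 2600 = 9.7 / 2600 = 0.003731.
Darcy flux q = K · i = 13.10 × 0.003731 = 0.04887 m/day.
Seepage velocity v = q / n_e = 0.04887 / 0.22 = 0.2222 m/day.
Travel time t = L / v = 2600 / 0.2222 = 11704 days = 32.04 years.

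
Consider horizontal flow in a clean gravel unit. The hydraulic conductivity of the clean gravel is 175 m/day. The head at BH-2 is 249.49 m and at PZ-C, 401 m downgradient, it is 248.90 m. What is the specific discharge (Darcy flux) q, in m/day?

Hydraulic gradient i = (249.49 − 248.90) / 401 = 0.59 / 401 = 0.001471.
Specific discharge q = K · i = 175.0 × 0.001471 = 0.2575 m/day.

0.257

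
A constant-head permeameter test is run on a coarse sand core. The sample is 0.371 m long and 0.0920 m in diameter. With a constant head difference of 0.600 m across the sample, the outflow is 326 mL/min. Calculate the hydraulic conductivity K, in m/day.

43.7

Cross-sectional area A = π·(d/2)² = π × (0.0920/2)² = 0.006648 m².
Convert discharge: 326 mL/min = 5.433e-06 m³/s.
Darcy's law rearranged: K = Q·L / (A·Δh) = 5.433e-06 × 0.371 / (0.006648 × 0.600) = 0.0005054 m/s = 43.67 m/day.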